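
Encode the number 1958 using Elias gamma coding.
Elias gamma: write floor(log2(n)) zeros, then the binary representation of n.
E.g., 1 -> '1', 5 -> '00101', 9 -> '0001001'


num_bits = floor(log2(1958)) + 1 = 11
leading_zeros = num_bits - 1 = 10
binary(1958) = 11110100110

Elias gamma(1958) = '0000000000' + '11110100110' = 000000000011110100110 (21 bits)


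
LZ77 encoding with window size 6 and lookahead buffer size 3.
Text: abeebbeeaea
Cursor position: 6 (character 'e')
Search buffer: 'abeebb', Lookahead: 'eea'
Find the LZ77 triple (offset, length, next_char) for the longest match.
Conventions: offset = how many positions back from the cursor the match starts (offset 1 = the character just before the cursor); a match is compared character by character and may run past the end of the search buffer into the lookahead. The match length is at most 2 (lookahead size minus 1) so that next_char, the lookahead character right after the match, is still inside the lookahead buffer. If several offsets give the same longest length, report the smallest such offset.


Try each offset into the search buffer:
  offset=1 (pos 5, char 'b'): match length 0
  offset=2 (pos 4, char 'b'): match length 0
  offset=3 (pos 3, char 'e'): match length 1
  offset=4 (pos 2, char 'e'): match length 2
  offset=5 (pos 1, char 'b'): match length 0
  offset=6 (pos 0, char 'a'): match length 0
Longest match has length 2 at offset 4.
next_char = character at position 6 + 2 = 8 -> 'a'

Best match: offset=4, length=2 (matching 'ee' starting at position 2)
LZ77 triple: (4, 2, 'a')


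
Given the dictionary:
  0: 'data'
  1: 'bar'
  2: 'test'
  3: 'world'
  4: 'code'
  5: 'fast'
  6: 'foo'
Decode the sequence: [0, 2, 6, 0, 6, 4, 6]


Look up each index in the dictionary:
  0 -> 'data'
  2 -> 'test'
  6 -> 'foo'
  0 -> 'data'
  6 -> 'foo'
  4 -> 'code'
  6 -> 'foo'

Decoded: "data test foo data foo code foo"


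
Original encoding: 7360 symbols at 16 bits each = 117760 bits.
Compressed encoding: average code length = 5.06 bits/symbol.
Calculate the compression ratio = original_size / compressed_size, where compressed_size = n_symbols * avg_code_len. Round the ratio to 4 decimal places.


original_size = n_symbols * orig_bits = 7360 * 16 = 117760 bits
compressed_size = n_symbols * avg_code_len = 7360 * 5.06 = 37241.6 bits
ratio = original_size / compressed_size = 117760 / 37241.6 = 3.1621

Compression ratio = 3.1621


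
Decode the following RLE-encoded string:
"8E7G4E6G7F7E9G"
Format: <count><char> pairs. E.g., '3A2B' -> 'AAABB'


Expanding each <count><char> pair:
  8E -> 'EEEEEEEE'
  7G -> 'GGGGGGG'
  4E -> 'EEEE'
  6G -> 'GGGGGG'
  7F -> 'FFFFFFF'
  7E -> 'EEEEEEE'
  9G -> 'GGGGGGGGG'

Decoded = EEEEEEEEGGGGGGGEEEEGGGGGGFFFFFFFEEEEEEEGGGGGGGGG


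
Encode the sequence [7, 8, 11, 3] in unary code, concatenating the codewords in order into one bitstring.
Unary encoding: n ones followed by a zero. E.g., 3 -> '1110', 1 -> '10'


Encode each number as n ones followed by a terminating 0:
  7 -> 11111110 (8 bits)
  8 -> 111111110 (9 bits)
  11 -> 111111111110 (12 bits)
  3 -> 1110 (4 bits)
Total length = 8 + 9 + 12 + 4 = 33 bits.

Unary([7, 8, 11, 3]) = 111111101111111101111111111101110 (33 bits)


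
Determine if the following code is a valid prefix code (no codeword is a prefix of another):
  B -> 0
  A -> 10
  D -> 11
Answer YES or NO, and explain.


Checking each pair (does one codeword prefix another?):
  B='0' vs A='10': no prefix
  B='0' vs D='11': no prefix
  A='10' vs B='0': no prefix
  A='10' vs D='11': no prefix
  D='11' vs B='0': no prefix
  D='11' vs A='10': no prefix
No violation found over all pairs.

YES -- this is a valid prefix code. No codeword is a prefix of any other codeword.


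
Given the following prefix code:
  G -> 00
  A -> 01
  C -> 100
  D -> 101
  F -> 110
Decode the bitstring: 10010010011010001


Decoding step by step:
Bits 100 -> C
Bits 100 -> C
Bits 100 -> C
Bits 110 -> F
Bits 100 -> C
Bits 01 -> A


Decoded message: CCCFCA


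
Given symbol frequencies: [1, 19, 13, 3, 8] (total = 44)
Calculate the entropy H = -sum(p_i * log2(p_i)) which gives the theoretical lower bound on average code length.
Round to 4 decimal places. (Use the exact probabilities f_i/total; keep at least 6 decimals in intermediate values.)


Per-symbol terms -p_i * log2(p_i) with p_i = f_i/44:
  p = 1/44 = 0.022727: log2(p) = -5.459432, -p*log2(p) = 0.124078
  p = 19/44 = 0.431818: log2(p) = -1.211504, -p*log2(p) = 0.523149
  p = 13/44 = 0.295455: log2(p) = -1.758992, -p*log2(p) = 0.519702
  p = 3/44 = 0.068182: log2(p) = -3.874469, -p*log2(p) = 0.264168
  p = 8/44 = 0.181818: log2(p) = -2.459432, -p*log2(p) = 0.447169
H = 0.124078 + 0.523149 + 0.519702 + 0.264168 + 0.447169 = 1.878266

H = 1.8783 bits/symbol


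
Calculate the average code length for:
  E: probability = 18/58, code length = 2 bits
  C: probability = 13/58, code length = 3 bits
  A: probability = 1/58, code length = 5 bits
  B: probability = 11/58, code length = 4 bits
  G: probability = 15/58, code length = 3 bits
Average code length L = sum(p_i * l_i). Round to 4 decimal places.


Weighted contributions p_i * l_i:
  E: (18/58) * 2 = 36/58
  C: (13/58) * 3 = 39/58
  A: (1/58) * 5 = 5/58
  B: (11/58) * 4 = 44/58
  G: (15/58) * 3 = 45/58
Sum = (36 + 39 + 5 + 44 + 45)/58 = 169/58

L = 169/58 = 2.9138 bits/symbol


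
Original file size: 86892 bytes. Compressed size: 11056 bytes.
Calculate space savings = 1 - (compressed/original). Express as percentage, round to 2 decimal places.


ratio = compressed/original = 11056/86892 = 0.127238
savings = 1 - ratio = 1 - 0.127238 = 0.872762
as a percentage: 0.872762 * 100 = 87.28%

Space savings = 1 - 11056/86892 = 87.28%


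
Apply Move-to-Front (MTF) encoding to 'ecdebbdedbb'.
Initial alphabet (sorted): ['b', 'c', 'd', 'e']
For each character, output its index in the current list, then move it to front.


MTF encoding:
'e': index 3 in ['b', 'c', 'd', 'e'] -> ['e', 'b', 'c', 'd']
'c': index 2 in ['e', 'b', 'c', 'd'] -> ['c', 'e', 'b', 'd']
'd': index 3 in ['c', 'e', 'b', 'd'] -> ['d', 'c', 'e', 'b']
'e': index 2 in ['d', 'c', 'e', 'b'] -> ['e', 'd', 'c', 'b']
'b': index 3 in ['e', 'd', 'c', 'b'] -> ['b', 'e', 'd', 'c']
'b': index 0 in ['b', 'e', 'd', 'c'] -> ['b', 'e', 'd', 'c']
'd': index 2 in ['b', 'e', 'd', 'c'] -> ['d', 'b', 'e', 'c']
'e': index 2 in ['d', 'b', 'e', 'c'] -> ['e', 'd', 'b', 'c']
'd': index 1 in ['e', 'd', 'b', 'c'] -> ['d', 'e', 'b', 'c']
'b': index 2 in ['d', 'e', 'b', 'c'] -> ['b', 'd', 'e', 'c']
'b': index 0 in ['b', 'd', 'e', 'c'] -> ['b', 'd', 'e', 'c']


Output: [3, 2, 3, 2, 3, 0, 2, 2, 1, 2, 0]


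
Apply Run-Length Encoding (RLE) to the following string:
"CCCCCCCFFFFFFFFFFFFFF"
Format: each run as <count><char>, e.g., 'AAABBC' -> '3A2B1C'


Scanning runs left to right:
  i=0: run of 'C' x 7 -> '7C'
  i=7: run of 'F' x 14 -> '14F'

RLE = 7C14F


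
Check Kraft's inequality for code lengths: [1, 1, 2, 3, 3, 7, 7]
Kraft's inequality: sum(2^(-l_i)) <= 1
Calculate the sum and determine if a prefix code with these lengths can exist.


Sum = 2^(-1) + 2^(-1) + 2^(-2) + 2^(-3) + 2^(-3) + 2^(-7) + 2^(-7)
    = 0.5 + 0.5 + 0.25 + 0.125 + 0.125 + 0.0078125 + 0.0078125
    = 194/128 = 1.515625
Since 1.515625 > 1, Kraft's inequality is NOT satisfied.
A prefix code with these lengths CANNOT exist.

Kraft sum = 1.515625. Not satisfied.


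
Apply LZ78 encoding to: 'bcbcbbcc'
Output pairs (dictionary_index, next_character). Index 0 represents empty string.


LZ78 encoding steps:
Dictionary: {0: ''}
Step 1: w='' (idx 0), next='b' -> output (0, 'b'), add 'b' as idx 1
Step 2: w='' (idx 0), next='c' -> output (0, 'c'), add 'c' as idx 2
Step 3: w='b' (idx 1), next='c' -> output (1, 'c'), add 'bc' as idx 3
Step 4: w='b' (idx 1), next='b' -> output (1, 'b'), add 'bb' as idx 4
Step 5: w='c' (idx 2), next='c' -> output (2, 'c'), add 'cc' as idx 5


Encoded: [(0, 'b'), (0, 'c'), (1, 'c'), (1, 'b'), (2, 'c')]


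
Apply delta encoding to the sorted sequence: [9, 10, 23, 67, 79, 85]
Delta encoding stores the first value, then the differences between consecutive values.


First value: 9
Deltas:
  10 - 9 = 1
  23 - 10 = 13
  67 - 23 = 44
  79 - 67 = 12
  85 - 79 = 6


Delta encoded: [9, 1, 13, 44, 12, 6]


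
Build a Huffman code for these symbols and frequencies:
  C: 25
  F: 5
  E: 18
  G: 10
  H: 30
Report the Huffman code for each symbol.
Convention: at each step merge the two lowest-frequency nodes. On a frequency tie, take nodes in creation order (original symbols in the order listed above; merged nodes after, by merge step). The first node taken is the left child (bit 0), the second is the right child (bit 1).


Huffman tree construction:
Step 1: Merge F(5) + G(10) = 15
Step 2: Merge (F+G)(15) + E(18) = 33
Step 3: Merge C(25) + H(30) = 55
Step 4: Merge ((F+G)+E)(33) + (C+H)(55) = 88
Read each symbol's code off the tree from the root (left child = 0, right child = 1).

Codes:
  C: 10 (length 2)
  F: 000 (length 3)
  E: 01 (length 2)
  G: 001 (length 3)
  H: 11 (length 2)
Average code length: 191/88 = 2.1705 bits/symbol


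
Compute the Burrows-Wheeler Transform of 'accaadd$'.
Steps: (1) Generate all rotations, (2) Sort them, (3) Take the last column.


Rotations (sorted):
  0: $accaadd -> last char: d
  1: aadd$acc -> last char: c
  2: accaadd$ -> last char: $
  3: add$acca -> last char: a
  4: caadd$ac -> last char: c
  5: ccaadd$a -> last char: a
  6: d$accaad -> last char: d
  7: dd$accaa -> last char: a


BWT = dc$acada


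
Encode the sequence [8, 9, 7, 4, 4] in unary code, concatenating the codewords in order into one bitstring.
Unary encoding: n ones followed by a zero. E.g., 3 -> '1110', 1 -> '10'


Encode each number as n ones followed by a terminating 0:
  8 -> 111111110 (9 bits)
  9 -> 1111111110 (10 bits)
  7 -> 11111110 (8 bits)
  4 -> 11110 (5 bits)
  4 -> 11110 (5 bits)
Total length = 9 + 10 + 8 + 5 + 5 = 37 bits.

Unary([8, 9, 7, 4, 4]) = 1111111101111111110111111101111011110 (37 bits)


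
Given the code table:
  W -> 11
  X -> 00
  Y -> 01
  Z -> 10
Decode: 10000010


Decoding:
10 -> Z
00 -> X
00 -> X
10 -> Z


Result: ZXXZ


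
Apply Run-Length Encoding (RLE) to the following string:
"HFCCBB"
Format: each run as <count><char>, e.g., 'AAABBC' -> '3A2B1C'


Scanning runs left to right:
  i=0: run of 'H' x 1 -> '1H'
  i=1: run of 'F' x 1 -> '1F'
  i=2: run of 'C' x 2 -> '2C'
  i=4: run of 'B' x 2 -> '2B'

RLE = 1H1F2C2B


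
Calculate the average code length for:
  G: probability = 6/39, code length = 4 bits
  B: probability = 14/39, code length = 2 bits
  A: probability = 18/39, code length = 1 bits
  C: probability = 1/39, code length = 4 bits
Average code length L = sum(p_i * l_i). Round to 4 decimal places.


Weighted contributions p_i * l_i:
  G: (6/39) * 4 = 24/39
  B: (14/39) * 2 = 28/39
  A: (18/39) * 1 = 18/39
  C: (1/39) * 4 = 4/39
Sum = (24 + 28 + 18 + 4)/39 = 74/39

L = 74/39 = 1.8974 bits/symbol


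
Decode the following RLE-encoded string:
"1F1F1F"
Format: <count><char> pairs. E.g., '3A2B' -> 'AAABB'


Expanding each <count><char> pair:
  1F -> 'F'
  1F -> 'F'
  1F -> 'F'

Decoded = FFF


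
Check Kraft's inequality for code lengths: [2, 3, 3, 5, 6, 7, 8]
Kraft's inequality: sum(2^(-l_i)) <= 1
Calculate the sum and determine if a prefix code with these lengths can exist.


Sum = 2^(-2) + 2^(-3) + 2^(-3) + 2^(-5) + 2^(-6) + 2^(-7) + 2^(-8)
    = 0.25 + 0.125 + 0.125 + 0.03125 + 0.015625 + 0.0078125 + 0.00390625
    = 143/256 = 0.55859375
Since 0.55859375 <= 1, Kraft's inequality IS satisfied.
A prefix code with these lengths CAN exist.

Kraft sum = 0.55859375. Satisfied.


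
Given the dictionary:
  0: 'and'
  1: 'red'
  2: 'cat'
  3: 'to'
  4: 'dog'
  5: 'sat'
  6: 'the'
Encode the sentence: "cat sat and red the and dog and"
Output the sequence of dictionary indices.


Look up each word in the dictionary:
  'cat' -> 2
  'sat' -> 5
  'and' -> 0
  'red' -> 1
  'the' -> 6
  'and' -> 0
  'dog' -> 4
  'and' -> 0

Encoded: [2, 5, 0, 1, 6, 0, 4, 0]


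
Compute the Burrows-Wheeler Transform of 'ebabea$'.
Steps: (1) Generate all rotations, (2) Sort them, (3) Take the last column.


Rotations (sorted):
  0: $ebabea -> last char: a
  1: a$ebabe -> last char: e
  2: abea$eb -> last char: b
  3: babea$e -> last char: e
  4: bea$eba -> last char: a
  5: ea$ebab -> last char: b
  6: ebabea$ -> last char: $


BWT = aebeab$


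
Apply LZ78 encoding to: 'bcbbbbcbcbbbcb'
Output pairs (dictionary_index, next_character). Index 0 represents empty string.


LZ78 encoding steps:
Dictionary: {0: ''}
Step 1: w='' (idx 0), next='b' -> output (0, 'b'), add 'b' as idx 1
Step 2: w='' (idx 0), next='c' -> output (0, 'c'), add 'c' as idx 2
Step 3: w='b' (idx 1), next='b' -> output (1, 'b'), add 'bb' as idx 3
Step 4: w='bb' (idx 3), next='c' -> output (3, 'c'), add 'bbc' as idx 4
Step 5: w='b' (idx 1), next='c' -> output (1, 'c'), add 'bc' as idx 5
Step 6: w='bb' (idx 3), next='b' -> output (3, 'b'), add 'bbb' as idx 6
Step 7: w='c' (idx 2), next='b' -> output (2, 'b'), add 'cb' as idx 7


Encoded: [(0, 'b'), (0, 'c'), (1, 'b'), (3, 'c'), (1, 'c'), (3, 'b'), (2, 'b')]


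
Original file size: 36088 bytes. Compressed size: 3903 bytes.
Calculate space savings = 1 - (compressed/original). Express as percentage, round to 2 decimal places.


ratio = compressed/original = 3903/36088 = 0.108152
savings = 1 - ratio = 1 - 0.108152 = 0.891848
as a percentage: 0.891848 * 100 = 89.18%

Space savings = 1 - 3903/36088 = 89.18%


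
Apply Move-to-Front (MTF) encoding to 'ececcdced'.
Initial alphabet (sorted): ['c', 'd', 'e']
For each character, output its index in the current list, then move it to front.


MTF encoding:
'e': index 2 in ['c', 'd', 'e'] -> ['e', 'c', 'd']
'c': index 1 in ['e', 'c', 'd'] -> ['c', 'e', 'd']
'e': index 1 in ['c', 'e', 'd'] -> ['e', 'c', 'd']
'c': index 1 in ['e', 'c', 'd'] -> ['c', 'e', 'd']
'c': index 0 in ['c', 'e', 'd'] -> ['c', 'e', 'd']
'd': index 2 in ['c', 'e', 'd'] -> ['d', 'c', 'e']
'c': index 1 in ['d', 'c', 'e'] -> ['c', 'd', 'e']
'e': index 2 in ['c', 'd', 'e'] -> ['e', 'c', 'd']
'd': index 2 in ['e', 'c', 'd'] -> ['d', 'e', 'c']


Output: [2, 1, 1, 1, 0, 2, 1, 2, 2]


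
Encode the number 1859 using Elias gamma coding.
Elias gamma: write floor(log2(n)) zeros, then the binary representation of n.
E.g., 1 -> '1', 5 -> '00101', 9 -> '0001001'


num_bits = floor(log2(1859)) + 1 = 11
leading_zeros = num_bits - 1 = 10
binary(1859) = 11101000011

Elias gamma(1859) = '0000000000' + '11101000011' = 000000000011101000011 (21 bits)


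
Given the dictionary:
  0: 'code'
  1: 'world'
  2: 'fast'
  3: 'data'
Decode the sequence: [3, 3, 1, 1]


Look up each index in the dictionary:
  3 -> 'data'
  3 -> 'data'
  1 -> 'world'
  1 -> 'world'

Decoded: "data data world world"


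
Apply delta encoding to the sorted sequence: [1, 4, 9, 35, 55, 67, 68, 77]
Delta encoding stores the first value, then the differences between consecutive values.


First value: 1
Deltas:
  4 - 1 = 3
  9 - 4 = 5
  35 - 9 = 26
  55 - 35 = 20
  67 - 55 = 12
  68 - 67 = 1
  77 - 68 = 9


Delta encoded: [1, 3, 5, 26, 20, 12, 1, 9]


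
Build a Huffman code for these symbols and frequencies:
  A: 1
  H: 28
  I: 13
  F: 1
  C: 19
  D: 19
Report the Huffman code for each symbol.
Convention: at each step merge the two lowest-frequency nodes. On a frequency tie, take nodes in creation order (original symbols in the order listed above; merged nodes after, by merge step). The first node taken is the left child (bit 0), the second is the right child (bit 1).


Huffman tree construction:
Step 1: Merge A(1) + F(1) = 2
Step 2: Merge (A+F)(2) + I(13) = 15
Step 3: Merge ((A+F)+I)(15) + C(19) = 34
Step 4: Merge D(19) + H(28) = 47
Step 5: Merge (((A+F)+I)+C)(34) + (D+H)(47) = 81
Read each symbol's code off the tree from the root (left child = 0, right child = 1).

Codes:
  A: 0000 (length 4)
  H: 11 (length 2)
  I: 001 (length 3)
  F: 0001 (length 4)
  C: 01 (length 2)
  D: 10 (length 2)
Average code length: 179/81 = 2.2099 bits/symbol


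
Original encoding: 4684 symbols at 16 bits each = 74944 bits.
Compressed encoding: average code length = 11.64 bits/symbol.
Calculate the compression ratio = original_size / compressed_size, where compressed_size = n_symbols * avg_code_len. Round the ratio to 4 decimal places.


original_size = n_symbols * orig_bits = 4684 * 16 = 74944 bits
compressed_size = n_symbols * avg_code_len = 4684 * 11.64 = 54521.76 bits
ratio = original_size / compressed_size = 74944 / 54521.76 = 1.3746

Compression ratio = 1.3746


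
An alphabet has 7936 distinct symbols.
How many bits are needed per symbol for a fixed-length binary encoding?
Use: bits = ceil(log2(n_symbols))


log2(7936) = 12.9542
Bracket: 2^12 = 4096 < 7936 <= 2^13 = 8192
So ceil(log2(7936)) = 13

bits = ceil(log2(7936)) = ceil(12.9542) = 13 bits


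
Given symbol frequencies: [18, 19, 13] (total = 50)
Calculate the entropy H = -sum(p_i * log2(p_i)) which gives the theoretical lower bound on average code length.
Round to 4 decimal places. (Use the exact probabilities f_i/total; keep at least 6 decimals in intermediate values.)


Per-symbol terms -p_i * log2(p_i) with p_i = f_i/50:
  p = 18/50 = 0.360000: log2(p) = -1.473931, -p*log2(p) = 0.530615
  p = 19/50 = 0.380000: log2(p) = -1.395929, -p*log2(p) = 0.530453
  p = 13/50 = 0.260000: log2(p) = -1.943416, -p*log2(p) = 0.505288
H = 0.530615 + 0.530453 + 0.505288 = 1.566356

H = 1.5664 bits/symbol


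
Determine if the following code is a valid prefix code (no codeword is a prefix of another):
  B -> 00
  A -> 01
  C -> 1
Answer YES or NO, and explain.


Checking each pair (does one codeword prefix another?):
  B='00' vs A='01': no prefix
  B='00' vs C='1': no prefix
  A='01' vs B='00': no prefix
  A='01' vs C='1': no prefix
  C='1' vs B='00': no prefix
  C='1' vs A='01': no prefix
No violation found over all pairs.

YES -- this is a valid prefix code. No codeword is a prefix of any other codeword.


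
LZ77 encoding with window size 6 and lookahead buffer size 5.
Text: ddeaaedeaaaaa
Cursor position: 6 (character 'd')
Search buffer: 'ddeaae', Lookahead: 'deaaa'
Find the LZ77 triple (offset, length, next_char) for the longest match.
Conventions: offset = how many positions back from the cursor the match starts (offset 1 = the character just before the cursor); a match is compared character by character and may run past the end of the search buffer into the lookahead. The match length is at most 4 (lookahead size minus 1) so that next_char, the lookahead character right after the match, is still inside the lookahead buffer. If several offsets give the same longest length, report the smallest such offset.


Try each offset into the search buffer:
  offset=1 (pos 5, char 'e'): match length 0
  offset=2 (pos 4, char 'a'): match length 0
  offset=3 (pos 3, char 'a'): match length 0
  offset=4 (pos 2, char 'e'): match length 0
  offset=5 (pos 1, char 'd'): match length 4
  offset=6 (pos 0, char 'd'): match length 1
Longest match has length 4 at offset 5.
next_char = character at position 6 + 4 = 10 -> 'a'

Best match: offset=5, length=4 (matching 'deaa' starting at position 1)
LZ77 triple: (5, 4, 'a')


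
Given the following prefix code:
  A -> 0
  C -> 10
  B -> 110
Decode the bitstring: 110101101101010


Decoding step by step:
Bits 110 -> B
Bits 10 -> C
Bits 110 -> B
Bits 110 -> B
Bits 10 -> C
Bits 10 -> C


Decoded message: BCBBCC


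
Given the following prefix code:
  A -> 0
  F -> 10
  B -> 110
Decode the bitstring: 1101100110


Decoding step by step:
Bits 110 -> B
Bits 110 -> B
Bits 0 -> A
Bits 110 -> B


Decoded message: BBAB


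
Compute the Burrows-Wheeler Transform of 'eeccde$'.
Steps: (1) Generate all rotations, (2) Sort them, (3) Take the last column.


Rotations (sorted):
  0: $eeccde -> last char: e
  1: ccde$ee -> last char: e
  2: cde$eec -> last char: c
  3: de$eecc -> last char: c
  4: e$eeccd -> last char: d
  5: eccde$e -> last char: e
  6: eeccde$ -> last char: $


BWT = eeccde$


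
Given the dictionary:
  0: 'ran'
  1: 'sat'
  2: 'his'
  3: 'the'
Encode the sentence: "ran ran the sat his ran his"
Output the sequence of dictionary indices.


Look up each word in the dictionary:
  'ran' -> 0
  'ran' -> 0
  'the' -> 3
  'sat' -> 1
  'his' -> 2
  'ran' -> 0
  'his' -> 2

Encoded: [0, 0, 3, 1, 2, 0, 2]


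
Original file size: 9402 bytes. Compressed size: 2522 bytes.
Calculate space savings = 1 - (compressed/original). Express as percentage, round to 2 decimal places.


ratio = compressed/original = 2522/9402 = 0.268241
savings = 1 - ratio = 1 - 0.268241 = 0.731759
as a percentage: 0.731759 * 100 = 73.18%

Space savings = 1 - 2522/9402 = 73.18%


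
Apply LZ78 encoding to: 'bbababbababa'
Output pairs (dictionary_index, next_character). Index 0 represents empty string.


LZ78 encoding steps:
Dictionary: {0: ''}
Step 1: w='' (idx 0), next='b' -> output (0, 'b'), add 'b' as idx 1
Step 2: w='b' (idx 1), next='a' -> output (1, 'a'), add 'ba' as idx 2
Step 3: w='ba' (idx 2), next='b' -> output (2, 'b'), add 'bab' as idx 3
Step 4: w='bab' (idx 3), next='a' -> output (3, 'a'), add 'baba' as idx 4
Step 5: w='ba' (idx 2), end of input -> output (2, '')


Encoded: [(0, 'b'), (1, 'a'), (2, 'b'), (3, 'a'), (2, '')]


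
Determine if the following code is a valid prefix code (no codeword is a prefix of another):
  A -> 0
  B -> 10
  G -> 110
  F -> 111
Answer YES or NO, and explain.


Checking each pair (does one codeword prefix another?):
  A='0' vs B='10': no prefix
  A='0' vs G='110': no prefix
  A='0' vs F='111': no prefix
  B='10' vs A='0': no prefix
  B='10' vs G='110': no prefix
  B='10' vs F='111': no prefix
  G='110' vs A='0': no prefix
  G='110' vs B='10': no prefix
  G='110' vs F='111': no prefix
  F='111' vs A='0': no prefix
  F='111' vs B='10': no prefix
  F='111' vs G='110': no prefix
No violation found over all pairs.

YES -- this is a valid prefix code. No codeword is a prefix of any other codeword.


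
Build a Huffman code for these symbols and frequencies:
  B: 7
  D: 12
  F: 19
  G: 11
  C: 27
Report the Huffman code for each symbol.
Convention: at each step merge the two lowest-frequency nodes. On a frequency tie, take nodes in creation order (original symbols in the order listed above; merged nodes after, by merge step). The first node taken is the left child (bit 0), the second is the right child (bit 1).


Huffman tree construction:
Step 1: Merge B(7) + G(11) = 18
Step 2: Merge D(12) + (B+G)(18) = 30
Step 3: Merge F(19) + C(27) = 46
Step 4: Merge (D+(B+G))(30) + (F+C)(46) = 76
Read each symbol's code off the tree from the root (left child = 0, right child = 1).

Codes:
  B: 010 (length 3)
  D: 00 (length 2)
  F: 10 (length 2)
  G: 011 (length 3)
  C: 11 (length 2)
Average code length: 170/76 = 2.2368 bits/symbol


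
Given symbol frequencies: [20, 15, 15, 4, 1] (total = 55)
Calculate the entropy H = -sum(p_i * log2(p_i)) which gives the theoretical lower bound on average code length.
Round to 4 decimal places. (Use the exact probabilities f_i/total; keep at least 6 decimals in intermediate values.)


Per-symbol terms -p_i * log2(p_i) with p_i = f_i/55:
  p = 20/55 = 0.363636: log2(p) = -1.459432, -p*log2(p) = 0.530702
  p = 15/55 = 0.272727: log2(p) = -1.874469, -p*log2(p) = 0.511219
  p = 15/55 = 0.272727: log2(p) = -1.874469, -p*log2(p) = 0.511219
  p = 4/55 = 0.072727: log2(p) = -3.781360, -p*log2(p) = 0.275008
  p = 1/55 = 0.018182: log2(p) = -5.781360, -p*log2(p) = 0.105116
H = 0.530702 + 0.511219 + 0.511219 + 0.275008 + 0.105116 = 1.933264

H = 1.9333 bits/symbol


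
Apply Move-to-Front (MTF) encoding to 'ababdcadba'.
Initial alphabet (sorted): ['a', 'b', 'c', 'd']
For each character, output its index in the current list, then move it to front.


MTF encoding:
'a': index 0 in ['a', 'b', 'c', 'd'] -> ['a', 'b', 'c', 'd']
'b': index 1 in ['a', 'b', 'c', 'd'] -> ['b', 'a', 'c', 'd']
'a': index 1 in ['b', 'a', 'c', 'd'] -> ['a', 'b', 'c', 'd']
'b': index 1 in ['a', 'b', 'c', 'd'] -> ['b', 'a', 'c', 'd']
'd': index 3 in ['b', 'a', 'c', 'd'] -> ['d', 'b', 'a', 'c']
'c': index 3 in ['d', 'b', 'a', 'c'] -> ['c', 'd', 'b', 'a']
'a': index 3 in ['c', 'd', 'b', 'a'] -> ['a', 'c', 'd', 'b']
'd': index 2 in ['a', 'c', 'd', 'b'] -> ['d', 'a', 'c', 'b']
'b': index 3 in ['d', 'a', 'c', 'b'] -> ['b', 'd', 'a', 'c']
'a': index 2 in ['b', 'd', 'a', 'c'] -> ['a', 'b', 'd', 'c']


Output: [0, 1, 1, 1, 3, 3, 3, 2, 3, 2]


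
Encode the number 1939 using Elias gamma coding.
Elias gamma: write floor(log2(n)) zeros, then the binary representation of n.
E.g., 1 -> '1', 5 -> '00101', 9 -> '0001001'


num_bits = floor(log2(1939)) + 1 = 11
leading_zeros = num_bits - 1 = 10
binary(1939) = 11110010011

Elias gamma(1939) = '0000000000' + '11110010011' = 000000000011110010011 (21 bits)


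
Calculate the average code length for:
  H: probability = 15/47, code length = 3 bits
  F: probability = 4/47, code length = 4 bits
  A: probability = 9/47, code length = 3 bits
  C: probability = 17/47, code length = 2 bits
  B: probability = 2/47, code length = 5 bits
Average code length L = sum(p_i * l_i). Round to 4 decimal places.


Weighted contributions p_i * l_i:
  H: (15/47) * 3 = 45/47
  F: (4/47) * 4 = 16/47
  A: (9/47) * 3 = 27/47
  C: (17/47) * 2 = 34/47
  B: (2/47) * 5 = 10/47
Sum = (45 + 16 + 27 + 34 + 10)/47 = 132/47

L = 132/47 = 2.8085 bits/symbol


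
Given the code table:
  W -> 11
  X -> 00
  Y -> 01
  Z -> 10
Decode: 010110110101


Decoding:
01 -> Y
01 -> Y
10 -> Z
11 -> W
01 -> Y
01 -> Y


Result: YYZWYY


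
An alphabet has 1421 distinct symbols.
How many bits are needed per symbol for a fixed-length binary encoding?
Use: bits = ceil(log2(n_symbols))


log2(1421) = 10.4727
Bracket: 2^10 = 1024 < 1421 <= 2^11 = 2048
So ceil(log2(1421)) = 11

bits = ceil(log2(1421)) = ceil(10.4727) = 11 bits


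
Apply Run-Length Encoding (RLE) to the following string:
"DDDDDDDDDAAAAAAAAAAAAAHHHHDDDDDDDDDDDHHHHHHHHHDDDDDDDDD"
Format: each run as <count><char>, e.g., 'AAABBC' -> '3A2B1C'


Scanning runs left to right:
  i=0: run of 'D' x 9 -> '9D'
  i=9: run of 'A' x 13 -> '13A'
  i=22: run of 'H' x 4 -> '4H'
  i=26: run of 'D' x 11 -> '11D'
  i=37: run of 'H' x 9 -> '9H'
  i=46: run of 'D' x 9 -> '9D'

RLE = 9D13A4H11D9H9D


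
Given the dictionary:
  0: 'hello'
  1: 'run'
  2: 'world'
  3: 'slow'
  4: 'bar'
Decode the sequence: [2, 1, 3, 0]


Look up each index in the dictionary:
  2 -> 'world'
  1 -> 'run'
  3 -> 'slow'
  0 -> 'hello'

Decoded: "world run slow hello"


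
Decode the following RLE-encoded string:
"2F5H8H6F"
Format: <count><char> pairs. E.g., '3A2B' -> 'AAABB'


Expanding each <count><char> pair:
  2F -> 'FF'
  5H -> 'HHHHH'
  8H -> 'HHHHHHHH'
  6F -> 'FFFFFF'

Decoded = FFHHHHHHHHHHHHHFFFFFF


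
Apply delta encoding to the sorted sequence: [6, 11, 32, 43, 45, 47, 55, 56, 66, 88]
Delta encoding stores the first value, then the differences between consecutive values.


First value: 6
Deltas:
  11 - 6 = 5
  32 - 11 = 21
  43 - 32 = 11
  45 - 43 = 2
  47 - 45 = 2
  55 - 47 = 8
  56 - 55 = 1
  66 - 56 = 10
  88 - 66 = 22


Delta encoded: [6, 5, 21, 11, 2, 2, 8, 1, 10, 22]


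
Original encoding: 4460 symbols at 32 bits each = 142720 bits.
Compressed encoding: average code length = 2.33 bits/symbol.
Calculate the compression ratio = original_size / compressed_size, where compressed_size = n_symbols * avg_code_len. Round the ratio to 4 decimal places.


original_size = n_symbols * orig_bits = 4460 * 32 = 142720 bits
compressed_size = n_symbols * avg_code_len = 4460 * 2.33 = 10391.8 bits
ratio = original_size / compressed_size = 142720 / 10391.8 = 13.7339

Compression ratio = 13.7339


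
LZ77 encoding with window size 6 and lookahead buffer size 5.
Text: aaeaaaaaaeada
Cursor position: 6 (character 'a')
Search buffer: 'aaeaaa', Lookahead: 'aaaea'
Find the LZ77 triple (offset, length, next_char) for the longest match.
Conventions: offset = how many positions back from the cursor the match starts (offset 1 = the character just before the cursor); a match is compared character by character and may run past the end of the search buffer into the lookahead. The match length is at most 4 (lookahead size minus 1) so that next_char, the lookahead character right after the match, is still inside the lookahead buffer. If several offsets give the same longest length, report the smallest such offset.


Try each offset into the search buffer:
  offset=1 (pos 5, char 'a'): match length 3
  offset=2 (pos 4, char 'a'): match length 3
  offset=3 (pos 3, char 'a'): match length 3
  offset=4 (pos 2, char 'e'): match length 0
  offset=5 (pos 1, char 'a'): match length 1
  offset=6 (pos 0, char 'a'): match length 2
Longest match has length 3, found at offsets 1, 2, 3; take the smallest, offset 1.
next_char = character at position 6 + 3 = 9 -> 'e'

Best match: offset=1, length=3 (matching 'aaa' starting at position 5)
LZ77 triple: (1, 3, 'e')


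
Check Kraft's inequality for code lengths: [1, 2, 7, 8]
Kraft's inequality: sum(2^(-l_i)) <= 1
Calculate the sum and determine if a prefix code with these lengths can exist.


Sum = 2^(-1) + 2^(-2) + 2^(-7) + 2^(-8)
    = 0.5 + 0.25 + 0.0078125 + 0.00390625
    = 195/256 = 0.76171875
Since 0.76171875 <= 1, Kraft's inequality IS satisfied.
A prefix code with these lengths CAN exist.

Kraft sum = 0.76171875. Satisfied.


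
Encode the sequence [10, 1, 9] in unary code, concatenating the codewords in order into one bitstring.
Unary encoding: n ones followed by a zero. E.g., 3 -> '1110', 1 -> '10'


Encode each number as n ones followed by a terminating 0:
  10 -> 11111111110 (11 bits)
  1 -> 10 (2 bits)
  9 -> 1111111110 (10 bits)
Total length = 11 + 2 + 10 = 23 bits.

Unary([10, 1, 9]) = 11111111110101111111110 (23 bits)


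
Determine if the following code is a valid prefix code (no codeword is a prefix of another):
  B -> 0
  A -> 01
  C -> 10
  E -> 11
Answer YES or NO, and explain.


Checking each pair (does one codeword prefix another?):
  B='0' vs A='01': prefix -- VIOLATION

NO -- this is NOT a valid prefix code. B (0) is a prefix of A (01).


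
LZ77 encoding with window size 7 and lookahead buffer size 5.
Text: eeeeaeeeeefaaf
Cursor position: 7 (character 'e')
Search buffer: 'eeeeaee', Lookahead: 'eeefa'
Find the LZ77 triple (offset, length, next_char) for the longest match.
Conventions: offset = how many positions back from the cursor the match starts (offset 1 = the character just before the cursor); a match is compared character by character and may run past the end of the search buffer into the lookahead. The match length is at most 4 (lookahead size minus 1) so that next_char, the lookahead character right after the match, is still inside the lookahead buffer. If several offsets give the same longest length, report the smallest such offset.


Try each offset into the search buffer:
  offset=1 (pos 6, char 'e'): match length 3
  offset=2 (pos 5, char 'e'): match length 3
  offset=3 (pos 4, char 'a'): match length 0
  offset=4 (pos 3, char 'e'): match length 1
  offset=5 (pos 2, char 'e'): match length 2
  offset=6 (pos 1, char 'e'): match length 3
  offset=7 (pos 0, char 'e'): match length 3
Longest match has length 3, found at offsets 1, 2, 6, 7; take the smallest, offset 1.
next_char = character at position 7 + 3 = 10 -> 'f'

Best match: offset=1, length=3 (matching 'eee' starting at position 6)
LZ77 triple: (1, 3, 'f')


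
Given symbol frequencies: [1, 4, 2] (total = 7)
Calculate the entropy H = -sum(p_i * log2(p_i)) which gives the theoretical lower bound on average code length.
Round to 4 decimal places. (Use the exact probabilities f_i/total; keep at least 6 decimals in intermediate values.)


Per-symbol terms -p_i * log2(p_i) with p_i = f_i/7:
  p = 1/7 = 0.142857: log2(p) = -2.807355, -p*log2(p) = 0.401051
  p = 4/7 = 0.571429: log2(p) = -0.807355, -p*log2(p) = 0.461346
  p = 2/7 = 0.285714: log2(p) = -1.807355, -p*log2(p) = 0.516387
H = 0.401051 + 0.461346 + 0.516387 = 1.378784

H = 1.3788 bits/symbol


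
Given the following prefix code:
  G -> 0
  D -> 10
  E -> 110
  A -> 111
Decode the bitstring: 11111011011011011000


Decoding step by step:
Bits 111 -> A
Bits 110 -> E
Bits 110 -> E
Bits 110 -> E
Bits 110 -> E
Bits 110 -> E
Bits 0 -> G
Bits 0 -> G


Decoded message: AEEEEEGG


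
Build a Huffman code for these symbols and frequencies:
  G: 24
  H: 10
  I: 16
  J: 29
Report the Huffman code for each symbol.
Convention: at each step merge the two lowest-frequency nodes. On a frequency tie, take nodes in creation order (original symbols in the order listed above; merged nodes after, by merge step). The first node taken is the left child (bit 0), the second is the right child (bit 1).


Huffman tree construction:
Step 1: Merge H(10) + I(16) = 26
Step 2: Merge G(24) + (H+I)(26) = 50
Step 3: Merge J(29) + (G+(H+I))(50) = 79
Read each symbol's code off the tree from the root (left child = 0, right child = 1).

Codes:
  G: 10 (length 2)
  H: 110 (length 3)
  I: 111 (length 3)
  J: 0 (length 1)
Average code length: 155/79 = 1.9620 bits/symbol


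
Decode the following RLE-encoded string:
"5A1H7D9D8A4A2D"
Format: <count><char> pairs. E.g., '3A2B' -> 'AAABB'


Expanding each <count><char> pair:
  5A -> 'AAAAA'
  1H -> 'H'
  7D -> 'DDDDDDD'
  9D -> 'DDDDDDDDD'
  8A -> 'AAAAAAAA'
  4A -> 'AAAA'
  2D -> 'DD'

Decoded = AAAAAHDDDDDDDDDDDDDDDDAAAAAAAAAAAADD


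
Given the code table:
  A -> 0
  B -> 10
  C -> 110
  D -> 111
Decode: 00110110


Decoding:
0 -> A
0 -> A
110 -> C
110 -> C


Result: AACC


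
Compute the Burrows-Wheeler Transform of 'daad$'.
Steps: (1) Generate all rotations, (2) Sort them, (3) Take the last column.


Rotations (sorted):
  0: $daad -> last char: d
  1: aad$d -> last char: d
  2: ad$da -> last char: a
  3: d$daa -> last char: a
  4: daad$ -> last char: $


BWT = ddaa$


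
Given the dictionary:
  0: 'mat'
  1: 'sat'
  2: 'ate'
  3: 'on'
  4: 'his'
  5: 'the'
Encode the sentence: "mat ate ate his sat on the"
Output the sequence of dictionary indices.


Look up each word in the dictionary:
  'mat' -> 0
  'ate' -> 2
  'ate' -> 2
  'his' -> 4
  'sat' -> 1
  'on' -> 3
  'the' -> 5

Encoded: [0, 2, 2, 4, 1, 3, 5]


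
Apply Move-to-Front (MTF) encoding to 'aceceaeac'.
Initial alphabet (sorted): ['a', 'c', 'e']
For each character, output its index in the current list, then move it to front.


MTF encoding:
'a': index 0 in ['a', 'c', 'e'] -> ['a', 'c', 'e']
'c': index 1 in ['a', 'c', 'e'] -> ['c', 'a', 'e']
'e': index 2 in ['c', 'a', 'e'] -> ['e', 'c', 'a']
'c': index 1 in ['e', 'c', 'a'] -> ['c', 'e', 'a']
'e': index 1 in ['c', 'e', 'a'] -> ['e', 'c', 'a']
'a': index 2 in ['e', 'c', 'a'] -> ['a', 'e', 'c']
'e': index 1 in ['a', 'e', 'c'] -> ['e', 'a', 'c']
'a': index 1 in ['e', 'a', 'c'] -> ['a', 'e', 'c']
'c': index 2 in ['a', 'e', 'c'] -> ['c', 'a', 'e']


Output: [0, 1, 2, 1, 1, 2, 1, 1, 2]


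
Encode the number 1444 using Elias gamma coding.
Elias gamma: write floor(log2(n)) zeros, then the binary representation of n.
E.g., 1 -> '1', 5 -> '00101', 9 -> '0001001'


num_bits = floor(log2(1444)) + 1 = 11
leading_zeros = num_bits - 1 = 10
binary(1444) = 10110100100

Elias gamma(1444) = '0000000000' + '10110100100' = 000000000010110100100 (21 bits)


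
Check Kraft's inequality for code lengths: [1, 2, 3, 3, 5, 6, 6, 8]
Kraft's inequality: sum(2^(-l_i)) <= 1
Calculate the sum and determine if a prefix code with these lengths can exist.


Sum = 2^(-1) + 2^(-2) + 2^(-3) + 2^(-3) + 2^(-5) + 2^(-6) + 2^(-6) + 2^(-8)
    = 0.5 + 0.25 + 0.125 + 0.125 + 0.03125 + 0.015625 + 0.015625 + 0.00390625
    = 273/256 = 1.06640625
Since 1.06640625 > 1, Kraft's inequality is NOT satisfied.
A prefix code with these lengths CANNOT exist.

Kraft sum = 1.06640625. Not satisfied.


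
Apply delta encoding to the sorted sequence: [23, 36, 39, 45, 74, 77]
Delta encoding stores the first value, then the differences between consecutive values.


First value: 23
Deltas:
  36 - 23 = 13
  39 - 36 = 3
  45 - 39 = 6
  74 - 45 = 29
  77 - 74 = 3


Delta encoded: [23, 13, 3, 6, 29, 3]


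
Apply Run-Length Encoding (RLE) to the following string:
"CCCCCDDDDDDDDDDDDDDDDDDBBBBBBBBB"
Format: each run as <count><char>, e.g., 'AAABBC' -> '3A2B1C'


Scanning runs left to right:
  i=0: run of 'C' x 5 -> '5C'
  i=5: run of 'D' x 18 -> '18D'
  i=23: run of 'B' x 9 -> '9B'

RLE = 5C18D9B


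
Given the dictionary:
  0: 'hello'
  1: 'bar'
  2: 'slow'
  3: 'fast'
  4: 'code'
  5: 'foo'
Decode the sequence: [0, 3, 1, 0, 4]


Look up each index in the dictionary:
  0 -> 'hello'
  3 -> 'fast'
  1 -> 'bar'
  0 -> 'hello'
  4 -> 'code'

Decoded: "hello fast bar hello code"


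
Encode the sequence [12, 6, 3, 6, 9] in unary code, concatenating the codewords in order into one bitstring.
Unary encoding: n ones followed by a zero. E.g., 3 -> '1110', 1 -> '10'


Encode each number as n ones followed by a terminating 0:
  12 -> 1111111111110 (13 bits)
  6 -> 1111110 (7 bits)
  3 -> 1110 (4 bits)
  6 -> 1111110 (7 bits)
  9 -> 1111111110 (10 bits)
Total length = 13 + 7 + 4 + 7 + 10 = 41 bits.

Unary([12, 6, 3, 6, 9]) = 11111111111101111110111011111101111111110 (41 bits)


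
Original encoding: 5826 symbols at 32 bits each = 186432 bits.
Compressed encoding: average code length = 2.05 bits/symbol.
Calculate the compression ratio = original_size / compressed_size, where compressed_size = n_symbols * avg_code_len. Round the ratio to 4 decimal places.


original_size = n_symbols * orig_bits = 5826 * 32 = 186432 bits
compressed_size = n_symbols * avg_code_len = 5826 * 2.05 = 11943.3 bits
ratio = original_size / compressed_size = 186432 / 11943.3 = 15.6098

Compression ratio = 15.6098


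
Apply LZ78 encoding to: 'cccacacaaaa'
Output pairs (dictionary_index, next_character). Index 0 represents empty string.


LZ78 encoding steps:
Dictionary: {0: ''}
Step 1: w='' (idx 0), next='c' -> output (0, 'c'), add 'c' as idx 1
Step 2: w='c' (idx 1), next='c' -> output (1, 'c'), add 'cc' as idx 2
Step 3: w='' (idx 0), next='a' -> output (0, 'a'), add 'a' as idx 3
Step 4: w='c' (idx 1), next='a' -> output (1, 'a'), add 'ca' as idx 4
Step 5: w='ca' (idx 4), next='a' -> output (4, 'a'), add 'caa' as idx 5
Step 6: w='a' (idx 3), next='a' -> output (3, 'a'), add 'aa' as idx 6


Encoded: [(0, 'c'), (1, 'c'), (0, 'a'), (1, 'a'), (4, 'a'), (3, 'a')]


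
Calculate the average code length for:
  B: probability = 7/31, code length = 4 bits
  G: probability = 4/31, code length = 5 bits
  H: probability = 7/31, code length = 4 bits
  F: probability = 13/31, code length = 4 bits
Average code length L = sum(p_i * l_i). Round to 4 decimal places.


Weighted contributions p_i * l_i:
  B: (7/31) * 4 = 28/31
  G: (4/31) * 5 = 20/31
  H: (7/31) * 4 = 28/31
  F: (13/31) * 4 = 52/31
Sum = (28 + 20 + 28 + 52)/31 = 128/31

L = 128/31 = 4.1290 bits/symbol


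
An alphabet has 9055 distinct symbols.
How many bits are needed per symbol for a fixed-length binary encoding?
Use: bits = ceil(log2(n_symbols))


log2(9055) = 13.1445
Bracket: 2^13 = 8192 < 9055 <= 2^14 = 16384
So ceil(log2(9055)) = 14

bits = ceil(log2(9055)) = ceil(13.1445) = 14 bits


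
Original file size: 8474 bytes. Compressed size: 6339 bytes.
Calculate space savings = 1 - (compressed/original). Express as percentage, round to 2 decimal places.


ratio = compressed/original = 6339/8474 = 0.748053
savings = 1 - ratio = 1 - 0.748053 = 0.251947
as a percentage: 0.251947 * 100 = 25.19%

Space savings = 1 - 6339/8474 = 25.19%


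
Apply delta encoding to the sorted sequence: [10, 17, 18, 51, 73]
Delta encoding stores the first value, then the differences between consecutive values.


First value: 10
Deltas:
  17 - 10 = 7
  18 - 17 = 1
  51 - 18 = 33
  73 - 51 = 22


Delta encoded: [10, 7, 1, 33, 22]


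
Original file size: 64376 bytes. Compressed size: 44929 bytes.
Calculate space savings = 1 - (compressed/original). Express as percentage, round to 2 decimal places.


ratio = compressed/original = 44929/64376 = 0.697915
savings = 1 - ratio = 1 - 0.697915 = 0.302085
as a percentage: 0.302085 * 100 = 30.21%

Space savings = 1 - 44929/64376 = 30.21%
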